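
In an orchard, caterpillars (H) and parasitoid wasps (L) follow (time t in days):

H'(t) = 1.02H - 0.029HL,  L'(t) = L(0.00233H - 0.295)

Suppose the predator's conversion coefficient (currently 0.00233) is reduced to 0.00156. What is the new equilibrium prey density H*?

At the interior fixed point, setting dL/dt = 0 with L > 0 fixes H* = (predator death rate)/(HL coefficient) — independent of the other coefficients.
With the change, H* = 0.295/0.00156 = 189; it rises from 127.

H* ≈ 189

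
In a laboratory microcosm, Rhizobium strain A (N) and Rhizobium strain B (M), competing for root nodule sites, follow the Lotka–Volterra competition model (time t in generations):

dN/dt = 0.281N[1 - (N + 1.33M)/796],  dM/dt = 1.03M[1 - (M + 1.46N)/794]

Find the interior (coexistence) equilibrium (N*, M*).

N* ≈ 276, M* ≈ 391

Setting both brackets to zero gives the nullclines N + 1.33M = 796 and 1.46N + M = 794.
Substituting M = 794 - 1.46N into the first: N(1 - 1.33·1.46) = 796 - 1.33·794.
So N* = -260/-0.942 = 276, and then M* = 794 - 1.46·276 = 391.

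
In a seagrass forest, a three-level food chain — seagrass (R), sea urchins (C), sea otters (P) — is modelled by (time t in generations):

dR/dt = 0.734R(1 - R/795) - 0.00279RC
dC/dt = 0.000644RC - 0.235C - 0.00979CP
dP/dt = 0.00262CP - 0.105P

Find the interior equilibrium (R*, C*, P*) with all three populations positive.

From dP/dt = 0: 0.00262C* = 0.105, so C* = 40.1.
From dR/dt = 0: 0.734(1 - R*/795) = 0.00279·40.1, giving R* = 795·(1 - 0.152) = 674.
From dC/dt = 0: 0.000644·674 - 0.235 = 0.00979P*, so P* = 0.199/0.00979 = 20.3.

R* ≈ 674, C* ≈ 40.1, P* ≈ 20.3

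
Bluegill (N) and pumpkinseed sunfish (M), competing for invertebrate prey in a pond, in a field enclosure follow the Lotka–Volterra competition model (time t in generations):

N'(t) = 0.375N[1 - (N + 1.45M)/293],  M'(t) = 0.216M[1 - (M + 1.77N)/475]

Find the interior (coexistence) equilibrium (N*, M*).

Setting both brackets to zero gives the nullclines N + 1.45M = 293 and 1.77N + M = 475.
Substituting M = 475 - 1.77N into the first: N(1 - 1.45·1.77) = 293 - 1.45·475.
So N* = -396/-1.57 = 253, and then M* = 475 - 1.77·253 = 27.8.

N* ≈ 253, M* ≈ 27.8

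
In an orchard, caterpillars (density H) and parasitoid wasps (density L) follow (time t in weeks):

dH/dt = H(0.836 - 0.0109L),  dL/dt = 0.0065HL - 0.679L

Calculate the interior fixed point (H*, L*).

H* ≈ 104, L* ≈ 76.7

Set dL/dt = 0 with L > 0: 0.0065H - 0.679 = 0, so H* = 0.679/0.0065 = 104.
Set dH/dt = 0 with H > 0: 0.836 - 0.0109L = 0, so L* = 0.836/0.0109 = 76.7.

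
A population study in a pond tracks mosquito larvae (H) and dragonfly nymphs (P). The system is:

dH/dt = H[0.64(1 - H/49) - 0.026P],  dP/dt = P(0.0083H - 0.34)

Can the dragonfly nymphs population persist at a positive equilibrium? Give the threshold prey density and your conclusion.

Threshold H = 41; K > 41, so yes, the predator persists.

The predator equation gives dP/dt > 0 only when H > 0.34/0.0083 = 41.
Without the predator, H → K = 49. Since 49 > 41, the predator can invade and persist.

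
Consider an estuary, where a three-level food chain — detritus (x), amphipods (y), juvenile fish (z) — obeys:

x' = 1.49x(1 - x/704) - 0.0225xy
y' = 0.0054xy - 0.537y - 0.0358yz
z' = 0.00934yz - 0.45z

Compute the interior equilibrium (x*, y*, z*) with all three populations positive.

From dz/dt = 0: 0.00934y* = 0.45, so y* = 48.2.
From dx/dt = 0: 1.49(1 - x*/704) = 0.0225·48.2, giving x* = 704·(1 - 0.728) = 192.
From dy/dt = 0: 0.0054·192 - 0.537 = 0.0358z*, so z* = 0.499/0.0358 = 13.9.

x* ≈ 192, y* ≈ 48.2, z* ≈ 13.9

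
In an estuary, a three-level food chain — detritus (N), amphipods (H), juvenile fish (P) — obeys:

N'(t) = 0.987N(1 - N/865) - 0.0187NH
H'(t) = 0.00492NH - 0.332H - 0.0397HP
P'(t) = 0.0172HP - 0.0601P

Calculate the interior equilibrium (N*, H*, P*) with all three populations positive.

From dP/dt = 0: 0.0172H* = 0.0601, so H* = 3.49.
From dN/dt = 0: 0.987(1 - N*/865) = 0.0187·3.49, giving N* = 865·(1 - 0.0662) = 808.
From dH/dt = 0: 0.00492·808 - 0.332 = 0.0397P*, so P* = 3.64/0.0397 = 91.7.

N* ≈ 808, H* ≈ 3.49, P* ≈ 91.7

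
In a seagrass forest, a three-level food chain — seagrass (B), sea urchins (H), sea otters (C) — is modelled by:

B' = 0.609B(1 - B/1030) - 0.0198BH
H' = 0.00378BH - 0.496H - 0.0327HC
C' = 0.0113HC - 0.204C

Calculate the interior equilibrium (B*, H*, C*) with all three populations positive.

From dC/dt = 0: 0.0113H* = 0.204, so H* = 18.1.
From dB/dt = 0: 0.609(1 - B*/1030) = 0.0198·18.1, giving B* = 1030·(1 - 0.587) = 425.
From dH/dt = 0: 0.00378·425 - 0.496 = 0.0327C*, so C* = 1.11/0.0327 = 34.

B* ≈ 425, H* ≈ 18.1, C* ≈ 34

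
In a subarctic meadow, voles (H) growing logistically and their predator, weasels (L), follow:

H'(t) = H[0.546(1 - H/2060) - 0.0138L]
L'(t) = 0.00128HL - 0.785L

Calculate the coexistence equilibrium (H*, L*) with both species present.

From dL/dt = 0 with L > 0: 0.00128H* = 0.785, so H* = 613.
Substitute into dH/dt = 0: 0.546(1 - 613/2060) = 0.0138L*.
The bracket is 0.702, giving L* = 0.383/0.0138 = 27.8.

H* ≈ 613, L* ≈ 27.8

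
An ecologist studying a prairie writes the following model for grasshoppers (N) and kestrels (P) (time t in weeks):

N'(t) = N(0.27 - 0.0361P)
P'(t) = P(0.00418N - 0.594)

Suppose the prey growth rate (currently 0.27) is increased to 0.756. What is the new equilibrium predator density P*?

At the interior fixed point, setting dN/dt = 0 with N > 0 fixes P* = (prey growth rate)/(NP coefficient) — independent of the other coefficients.
With the change, P* = 0.756/0.0361 = 20.9; it rises from 7.48.

P* ≈ 20.9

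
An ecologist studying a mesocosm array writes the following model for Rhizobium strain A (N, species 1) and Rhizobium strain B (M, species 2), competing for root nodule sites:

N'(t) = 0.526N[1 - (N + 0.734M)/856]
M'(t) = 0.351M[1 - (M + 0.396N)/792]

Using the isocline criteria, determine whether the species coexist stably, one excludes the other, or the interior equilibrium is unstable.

stable coexistence

Compare the nullcline intercepts: K1/α12 = 856/0.734 = 1170 > K2 = 792; K2/α21 = 792/0.396 = 2000 > K1 = 856.
Since both inequalities hold, each species can invade when rare, so the interior equilibrium is stable.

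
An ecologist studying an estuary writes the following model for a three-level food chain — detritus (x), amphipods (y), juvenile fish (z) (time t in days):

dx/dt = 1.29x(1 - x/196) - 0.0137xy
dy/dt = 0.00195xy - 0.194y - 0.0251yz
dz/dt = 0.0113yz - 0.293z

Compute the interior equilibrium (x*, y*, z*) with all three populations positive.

From dz/dt = 0: 0.0113y* = 0.293, so y* = 25.9.
From dx/dt = 0: 1.29(1 - x*/196) = 0.0137·25.9, giving x* = 196·(1 - 0.275) = 142.
From dy/dt = 0: 0.00195·142 - 0.194 = 0.0251z*, so z* = 0.083/0.0251 = 3.3.

x* ≈ 142, y* ≈ 25.9, z* ≈ 3.3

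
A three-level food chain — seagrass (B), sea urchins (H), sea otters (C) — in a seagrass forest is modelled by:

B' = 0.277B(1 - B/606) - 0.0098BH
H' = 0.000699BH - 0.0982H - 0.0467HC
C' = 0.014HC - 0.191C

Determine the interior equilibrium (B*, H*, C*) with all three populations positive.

B* ≈ 314, H* ≈ 13.6, C* ≈ 2.59

From dC/dt = 0: 0.014H* = 0.191, so H* = 13.6.
From dB/dt = 0: 0.277(1 - B*/606) = 0.0098·13.6, giving B* = 606·(1 - 0.483) = 314.
From dH/dt = 0: 0.000699·314 - 0.0982 = 0.0467C*, so C* = 0.121/0.0467 = 2.59.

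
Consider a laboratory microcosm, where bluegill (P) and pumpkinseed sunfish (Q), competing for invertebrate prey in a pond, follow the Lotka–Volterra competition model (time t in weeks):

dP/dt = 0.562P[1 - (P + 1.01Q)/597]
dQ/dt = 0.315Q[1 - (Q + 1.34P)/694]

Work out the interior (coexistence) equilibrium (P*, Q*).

P* ≈ 294, Q* ≈ 300

Setting both brackets to zero gives the nullclines P + 1.01Q = 597 and 1.34P + Q = 694.
Substituting Q = 694 - 1.34P into the first: P(1 - 1.01·1.34) = 597 - 1.01·694.
So P* = -104/-0.353 = 294, and then Q* = 694 - 1.34·294 = 300.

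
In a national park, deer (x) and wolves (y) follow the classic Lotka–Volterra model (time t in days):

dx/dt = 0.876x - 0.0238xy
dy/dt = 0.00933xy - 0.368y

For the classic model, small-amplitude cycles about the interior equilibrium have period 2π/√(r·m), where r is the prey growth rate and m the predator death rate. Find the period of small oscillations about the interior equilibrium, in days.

Here r = 0.876 and m = 0.368, so r·m = 0.322.
ω = √0.322 = 0.568 per day, hence T = 2π/ω ≈ 11.1 days.

T ≈ 11.1 days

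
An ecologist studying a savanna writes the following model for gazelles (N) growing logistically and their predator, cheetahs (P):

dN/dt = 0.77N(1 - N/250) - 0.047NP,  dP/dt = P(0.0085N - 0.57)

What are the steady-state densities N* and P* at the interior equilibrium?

From dP/dt = 0 with P > 0: 0.0085N* = 0.57, so N* = 67.1.
Substitute into dN/dt = 0: 0.77(1 - 67.1/250) = 0.047P*.
The bracket is 0.732, giving P* = 0.563/0.047 = 12.

N* ≈ 67.1, P* ≈ 12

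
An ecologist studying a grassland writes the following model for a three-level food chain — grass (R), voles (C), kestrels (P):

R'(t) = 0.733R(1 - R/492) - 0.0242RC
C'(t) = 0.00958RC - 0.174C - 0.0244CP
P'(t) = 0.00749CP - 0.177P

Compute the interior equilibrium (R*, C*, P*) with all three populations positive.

From dP/dt = 0: 0.00749C* = 0.177, so C* = 23.6.
From dR/dt = 0: 0.733(1 - R*/492) = 0.0242·23.6, giving R* = 492·(1 - 0.78) = 108.
From dC/dt = 0: 0.00958·108 - 0.174 = 0.0244P*, so P* = 0.862/0.0244 = 35.3.

R* ≈ 108, C* ≈ 23.6, P* ≈ 35.3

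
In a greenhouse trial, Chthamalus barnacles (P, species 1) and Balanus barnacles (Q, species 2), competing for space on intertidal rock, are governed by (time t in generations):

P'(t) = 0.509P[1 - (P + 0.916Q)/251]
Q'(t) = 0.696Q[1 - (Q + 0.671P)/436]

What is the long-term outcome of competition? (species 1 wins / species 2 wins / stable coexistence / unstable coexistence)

Compare the nullcline intercepts: K1/α12 = 251/0.916 = 274 < K2 = 436; K2/α21 = 436/0.671 = 650 > K1 = 251.
Since the inequalities point opposite ways, species 2 can invade but species 1 cannot.

species 2 excludes species 1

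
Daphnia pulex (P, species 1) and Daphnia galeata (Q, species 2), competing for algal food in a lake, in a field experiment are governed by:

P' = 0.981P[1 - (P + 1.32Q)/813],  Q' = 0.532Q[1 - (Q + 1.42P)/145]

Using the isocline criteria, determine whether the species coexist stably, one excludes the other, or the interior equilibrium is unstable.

species 1 excludes species 2

Compare the nullcline intercepts: K1/α12 = 813/1.32 = 616 > K2 = 145; K2/α21 = 145/1.42 = 102 < K1 = 813.
Since the inequalities point opposite ways, species 1 can invade but species 2 cannot.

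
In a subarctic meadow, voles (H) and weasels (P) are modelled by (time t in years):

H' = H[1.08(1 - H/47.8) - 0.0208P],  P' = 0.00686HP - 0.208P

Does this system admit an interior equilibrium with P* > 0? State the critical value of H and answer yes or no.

Threshold H = 30.3; K > 30.3, so yes, the predator persists.

The predator equation gives dP/dt > 0 only when H > 0.208/0.00686 = 30.3.
Without the predator, H → K = 47.8. Since 47.8 > 30.3, the predator can invade and persist.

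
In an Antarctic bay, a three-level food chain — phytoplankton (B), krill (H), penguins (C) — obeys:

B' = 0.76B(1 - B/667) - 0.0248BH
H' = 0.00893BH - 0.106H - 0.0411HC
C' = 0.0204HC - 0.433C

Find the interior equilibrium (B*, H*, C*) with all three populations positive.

From dC/dt = 0: 0.0204H* = 0.433, so H* = 21.2.
From dB/dt = 0: 0.76(1 - B*/667) = 0.0248·21.2, giving B* = 667·(1 - 0.693) = 205.
From dH/dt = 0: 0.00893·205 - 0.106 = 0.0411C*, so C* = 1.72/0.0411 = 42.

B* ≈ 205, H* ≈ 21.2, C* ≈ 42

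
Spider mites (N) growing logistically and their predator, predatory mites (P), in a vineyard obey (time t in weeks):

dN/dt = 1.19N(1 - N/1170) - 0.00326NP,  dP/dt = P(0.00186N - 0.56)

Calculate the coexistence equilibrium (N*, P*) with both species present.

From dP/dt = 0 with P > 0: 0.00186N* = 0.56, so N* = 301.
Substitute into dN/dt = 0: 1.19(1 - 301/1170) = 0.00326P*.
The bracket is 0.743, giving P* = 0.884/0.00326 = 271.

N* ≈ 301, P* ≈ 271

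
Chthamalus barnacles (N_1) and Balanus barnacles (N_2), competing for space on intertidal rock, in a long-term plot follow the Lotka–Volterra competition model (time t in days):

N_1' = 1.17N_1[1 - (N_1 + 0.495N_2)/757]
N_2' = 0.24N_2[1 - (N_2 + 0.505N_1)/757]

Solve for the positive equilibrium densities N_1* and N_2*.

Setting both brackets to zero gives the nullclines N_1 + 0.495N_2 = 757 and 0.505N_1 + N_2 = 757.
Substituting N_2 = 757 - 0.505N_1 into the first: N_1(1 - 0.495·0.505) = 757 - 0.495·757.
So N_1* = 382/0.75 = 510, and then N_2* = 757 - 0.505·510 = 500.

N_1* ≈ 510, N_2* ≈ 500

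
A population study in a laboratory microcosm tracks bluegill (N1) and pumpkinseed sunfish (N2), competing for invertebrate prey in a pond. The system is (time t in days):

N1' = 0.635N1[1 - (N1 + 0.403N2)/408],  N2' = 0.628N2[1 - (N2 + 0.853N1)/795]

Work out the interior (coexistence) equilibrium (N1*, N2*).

Setting both brackets to zero gives the nullclines N1 + 0.403N2 = 408 and 0.853N1 + N2 = 795.
Substituting N2 = 795 - 0.853N1 into the first: N1(1 - 0.403·0.853) = 408 - 0.403·795.
So N1* = 87.6/0.656 = 134, and then N2* = 795 - 0.853·134 = 681.

N1* ≈ 134, N2* ≈ 681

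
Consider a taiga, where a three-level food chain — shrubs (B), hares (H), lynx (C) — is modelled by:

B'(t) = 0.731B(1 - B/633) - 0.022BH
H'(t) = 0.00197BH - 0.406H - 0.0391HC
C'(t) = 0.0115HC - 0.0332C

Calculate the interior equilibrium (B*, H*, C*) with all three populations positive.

From dC/dt = 0: 0.0115H* = 0.0332, so H* = 2.89.
From dB/dt = 0: 0.731(1 - B*/633) = 0.022·2.89, giving B* = 633·(1 - 0.0869) = 578.
From dH/dt = 0: 0.00197·578 - 0.406 = 0.0391C*, so C* = 0.733/0.0391 = 18.7.

B* ≈ 578, H* ≈ 2.89, C* ≈ 18.7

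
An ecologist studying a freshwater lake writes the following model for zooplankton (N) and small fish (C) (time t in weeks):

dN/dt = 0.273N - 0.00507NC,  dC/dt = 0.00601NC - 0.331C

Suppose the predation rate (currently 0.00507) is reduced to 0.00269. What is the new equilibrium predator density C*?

C* ≈ 101

At the interior fixed point, setting dN/dt = 0 with N > 0 fixes C* = (prey growth rate)/(NC coefficient) — independent of the other coefficients.
With the change, C* = 0.273/0.00269 = 101; it rises from 53.8.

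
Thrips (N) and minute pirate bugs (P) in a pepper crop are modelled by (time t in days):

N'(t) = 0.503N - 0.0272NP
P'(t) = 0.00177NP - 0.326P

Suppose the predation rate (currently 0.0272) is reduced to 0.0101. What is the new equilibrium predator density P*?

At the interior fixed point, setting dN/dt = 0 with N > 0 fixes P* = (prey growth rate)/(NP coefficient) — independent of the other coefficients.
With the change, P* = 0.503/0.0101 = 49.8; it rises from 18.5.

P* ≈ 49.8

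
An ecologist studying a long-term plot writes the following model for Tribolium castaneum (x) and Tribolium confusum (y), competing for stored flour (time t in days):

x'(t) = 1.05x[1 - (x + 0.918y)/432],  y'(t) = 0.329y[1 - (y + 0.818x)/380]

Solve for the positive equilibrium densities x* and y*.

Setting both brackets to zero gives the nullclines x + 0.918y = 432 and 0.818x + y = 380.
Substituting y = 380 - 0.818x into the first: x(1 - 0.918·0.818) = 432 - 0.918·380.
So x* = 83.2/0.249 = 334, and then y* = 380 - 0.818·334 = 107.

x* ≈ 334, y* ≈ 107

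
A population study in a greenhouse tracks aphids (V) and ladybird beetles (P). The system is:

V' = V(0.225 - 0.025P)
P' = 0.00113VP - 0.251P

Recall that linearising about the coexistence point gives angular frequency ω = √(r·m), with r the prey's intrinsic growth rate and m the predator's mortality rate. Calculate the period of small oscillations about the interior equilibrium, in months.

T ≈ 26.4 months

Here r = 0.225 and m = 0.251, so r·m = 0.0565.
ω = √0.0565 = 0.238 per month, hence T = 2π/ω ≈ 26.4 months.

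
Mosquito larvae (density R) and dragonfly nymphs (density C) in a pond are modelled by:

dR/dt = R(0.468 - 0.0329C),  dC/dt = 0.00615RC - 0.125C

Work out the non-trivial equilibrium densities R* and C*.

Set dC/dt = 0 with C > 0: 0.00615R - 0.125 = 0, so R* = 0.125/0.00615 = 20.3.
Set dR/dt = 0 with R > 0: 0.468 - 0.0329C = 0, so C* = 0.468/0.0329 = 14.2.

R* ≈ 20.3, C* ≈ 14.2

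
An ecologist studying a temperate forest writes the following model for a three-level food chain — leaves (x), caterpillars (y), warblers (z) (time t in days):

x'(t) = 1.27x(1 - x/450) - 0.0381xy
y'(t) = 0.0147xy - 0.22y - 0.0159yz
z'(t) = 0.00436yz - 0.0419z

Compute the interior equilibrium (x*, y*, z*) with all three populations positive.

From dz/dt = 0: 0.00436y* = 0.0419, so y* = 9.61.
From dx/dt = 0: 1.27(1 - x*/450) = 0.0381·9.61, giving x* = 450·(1 - 0.288) = 320.
From dy/dt = 0: 0.0147·320 - 0.22 = 0.0159z*, so z* = 4.49/0.0159 = 282.

x* ≈ 320, y* ≈ 9.61, z* ≈ 282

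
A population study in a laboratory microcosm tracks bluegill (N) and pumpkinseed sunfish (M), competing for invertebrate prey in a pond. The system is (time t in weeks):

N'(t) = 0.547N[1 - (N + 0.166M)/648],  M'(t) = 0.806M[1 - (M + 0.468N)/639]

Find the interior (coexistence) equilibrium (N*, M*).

N* ≈ 588, M* ≈ 364

Setting both brackets to zero gives the nullclines N + 0.166M = 648 and 0.468N + M = 639.
Substituting M = 639 - 0.468N into the first: N(1 - 0.166·0.468) = 648 - 0.166·639.
So N* = 542/0.922 = 588, and then M* = 639 - 0.468·588 = 364.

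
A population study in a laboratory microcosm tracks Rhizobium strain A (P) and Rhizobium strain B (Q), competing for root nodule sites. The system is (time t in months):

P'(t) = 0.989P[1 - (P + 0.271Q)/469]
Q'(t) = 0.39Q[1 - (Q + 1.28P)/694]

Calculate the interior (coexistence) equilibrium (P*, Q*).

P* ≈ 430, Q* ≈ 143

Setting both brackets to zero gives the nullclines P + 0.271Q = 469 and 1.28P + Q = 694.
Substituting Q = 694 - 1.28P into the first: P(1 - 0.271·1.28) = 469 - 0.271·694.
So P* = 281/0.653 = 430, and then Q* = 694 - 1.28·430 = 143.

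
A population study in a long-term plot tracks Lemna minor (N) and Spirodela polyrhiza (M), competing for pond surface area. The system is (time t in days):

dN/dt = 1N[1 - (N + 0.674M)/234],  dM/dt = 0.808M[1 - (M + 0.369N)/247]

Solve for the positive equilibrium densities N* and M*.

N* ≈ 89.9, M* ≈ 214

Setting both brackets to zero gives the nullclines N + 0.674M = 234 and 0.369N + M = 247.
Substituting M = 247 - 0.369N into the first: N(1 - 0.674·0.369) = 234 - 0.674·247.
So N* = 67.5/0.751 = 89.9, and then M* = 247 - 0.369·89.9 = 214.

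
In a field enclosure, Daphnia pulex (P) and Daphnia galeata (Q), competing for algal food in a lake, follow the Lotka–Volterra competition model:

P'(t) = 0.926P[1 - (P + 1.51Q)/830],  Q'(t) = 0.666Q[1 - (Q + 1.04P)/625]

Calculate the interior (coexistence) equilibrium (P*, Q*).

P* ≈ 199, Q* ≈ 418

Setting both brackets to zero gives the nullclines P + 1.51Q = 830 and 1.04P + Q = 625.
Substituting Q = 625 - 1.04P into the first: P(1 - 1.51·1.04) = 830 - 1.51·625.
So P* = -114/-0.57 = 199, and then Q* = 625 - 1.04·199 = 418.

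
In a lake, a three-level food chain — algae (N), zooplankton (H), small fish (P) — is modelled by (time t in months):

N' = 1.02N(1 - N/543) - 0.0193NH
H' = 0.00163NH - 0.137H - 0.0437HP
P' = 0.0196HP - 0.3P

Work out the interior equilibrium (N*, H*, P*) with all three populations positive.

From dP/dt = 0: 0.0196H* = 0.3, so H* = 15.3.
From dN/dt = 0: 1.02(1 - N*/543) = 0.0193·15.3, giving N* = 543·(1 - 0.29) = 386.
From dH/dt = 0: 0.00163·386 - 0.137 = 0.0437P*, so P* = 0.492/0.0437 = 11.3.

N* ≈ 386, H* ≈ 15.3, P* ≈ 11.3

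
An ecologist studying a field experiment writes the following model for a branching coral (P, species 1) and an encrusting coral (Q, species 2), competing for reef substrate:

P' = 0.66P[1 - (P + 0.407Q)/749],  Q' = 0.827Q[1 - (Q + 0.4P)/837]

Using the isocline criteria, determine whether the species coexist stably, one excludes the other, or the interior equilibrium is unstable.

Compare the nullcline intercepts: K1/α12 = 749/0.407 = 1840 > K2 = 837; K2/α21 = 837/0.4 = 2090 > K1 = 749.
Since both inequalities hold, each species can invade when rare, so the interior equilibrium is stable.

stable coexistence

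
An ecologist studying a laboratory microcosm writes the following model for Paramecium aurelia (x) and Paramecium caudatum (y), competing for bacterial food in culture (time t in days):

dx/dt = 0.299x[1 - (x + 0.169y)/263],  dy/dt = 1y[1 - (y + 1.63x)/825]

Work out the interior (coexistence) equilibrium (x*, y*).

x* ≈ 171, y* ≈ 547

Setting both brackets to zero gives the nullclines x + 0.169y = 263 and 1.63x + y = 825.
Substituting y = 825 - 1.63x into the first: x(1 - 0.169·1.63) = 263 - 0.169·825.
So x* = 124/0.725 = 171, and then y* = 825 - 1.63·171 = 547.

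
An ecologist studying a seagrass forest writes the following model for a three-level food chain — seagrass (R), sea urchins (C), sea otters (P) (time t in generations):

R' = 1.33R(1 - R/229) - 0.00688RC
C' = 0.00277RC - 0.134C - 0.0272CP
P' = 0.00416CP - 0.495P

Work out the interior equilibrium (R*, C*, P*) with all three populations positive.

R* ≈ 88, C* ≈ 119, P* ≈ 4.04

From dP/dt = 0: 0.00416C* = 0.495, so C* = 119.
From dR/dt = 0: 1.33(1 - R*/229) = 0.00688·119, giving R* = 229·(1 - 0.616) = 88.
From dC/dt = 0: 0.00277·88 - 0.134 = 0.0272P*, so P* = 0.11/0.0272 = 4.04.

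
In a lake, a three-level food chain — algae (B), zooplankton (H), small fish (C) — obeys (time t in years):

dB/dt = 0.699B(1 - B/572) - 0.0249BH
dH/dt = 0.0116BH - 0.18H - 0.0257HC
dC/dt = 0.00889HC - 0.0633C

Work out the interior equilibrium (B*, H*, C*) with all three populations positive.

B* ≈ 427, H* ≈ 7.12, C* ≈ 186

From dC/dt = 0: 0.00889H* = 0.0633, so H* = 7.12.
From dB/dt = 0: 0.699(1 - B*/572) = 0.0249·7.12, giving B* = 572·(1 - 0.254) = 427.
From dH/dt = 0: 0.0116·427 - 0.18 = 0.0257C*, so C* = 4.77/0.0257 = 186.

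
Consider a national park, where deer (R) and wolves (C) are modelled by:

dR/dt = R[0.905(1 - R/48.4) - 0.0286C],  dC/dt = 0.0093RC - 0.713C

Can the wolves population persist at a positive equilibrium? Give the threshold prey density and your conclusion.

The predator equation gives dC/dt > 0 only when R > 0.713/0.0093 = 76.7.
Without the predator, R → K = 48.4. Since 48.4 < 76.7, the predator cannot invade.

Threshold R = 76.7; K < 76.7, so no, the predator goes extinct.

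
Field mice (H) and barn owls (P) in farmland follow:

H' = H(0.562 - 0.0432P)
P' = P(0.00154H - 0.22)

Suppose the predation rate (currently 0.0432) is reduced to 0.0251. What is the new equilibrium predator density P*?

P* ≈ 22.4

At the interior fixed point, setting dH/dt = 0 with H > 0 fixes P* = (prey growth rate)/(HP coefficient) — independent of the other coefficients.
With the change, P* = 0.562/0.0251 = 22.4; it rises from 13.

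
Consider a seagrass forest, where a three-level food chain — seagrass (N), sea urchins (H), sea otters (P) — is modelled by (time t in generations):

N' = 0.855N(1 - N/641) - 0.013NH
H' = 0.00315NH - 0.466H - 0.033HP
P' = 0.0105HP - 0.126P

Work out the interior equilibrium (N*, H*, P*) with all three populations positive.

N* ≈ 524, H* ≈ 12, P* ≈ 35.9

From dP/dt = 0: 0.0105H* = 0.126, so H* = 12.
From dN/dt = 0: 0.855(1 - N*/641) = 0.013·12, giving N* = 641·(1 - 0.182) = 524.
From dH/dt = 0: 0.00315·524 - 0.466 = 0.033P*, so P* = 1.18/0.033 = 35.9.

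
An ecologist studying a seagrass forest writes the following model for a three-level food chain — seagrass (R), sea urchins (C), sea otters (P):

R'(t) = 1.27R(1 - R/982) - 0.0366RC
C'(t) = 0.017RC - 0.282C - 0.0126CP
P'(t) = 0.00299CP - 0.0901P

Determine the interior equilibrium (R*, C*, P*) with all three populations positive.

From dP/dt = 0: 0.00299C* = 0.0901, so C* = 30.1.
From dR/dt = 0: 1.27(1 - R*/982) = 0.0366·30.1, giving R* = 982·(1 - 0.868) = 129.
From dC/dt = 0: 0.017·129 - 0.282 = 0.0126P*, so P* = 1.91/0.0126 = 152.

R* ≈ 129, C* ≈ 30.1, P* ≈ 152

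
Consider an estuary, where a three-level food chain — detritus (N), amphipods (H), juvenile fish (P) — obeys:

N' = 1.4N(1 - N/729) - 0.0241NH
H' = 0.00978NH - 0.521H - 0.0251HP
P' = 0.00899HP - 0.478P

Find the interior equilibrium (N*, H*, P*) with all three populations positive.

N* ≈ 61.8, H* ≈ 53.2, P* ≈ 3.31

From dP/dt = 0: 0.00899H* = 0.478, so H* = 53.2.
From dN/dt = 0: 1.4(1 - N*/729) = 0.0241·53.2, giving N* = 729·(1 - 0.915) = 61.8.
From dH/dt = 0: 0.00978·61.8 - 0.521 = 0.0251P*, so P* = 0.083/0.0251 = 3.31.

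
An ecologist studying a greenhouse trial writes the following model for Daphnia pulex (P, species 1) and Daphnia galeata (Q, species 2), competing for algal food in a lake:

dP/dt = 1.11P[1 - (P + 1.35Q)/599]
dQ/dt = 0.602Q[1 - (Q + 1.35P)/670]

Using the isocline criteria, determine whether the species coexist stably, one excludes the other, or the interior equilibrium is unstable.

unstable coexistence (outcome depends on initial conditions)

Compare the nullcline intercepts: K1/α12 = 599/1.35 = 444 < K2 = 670; K2/α21 = 670/1.35 = 496 < K1 = 599.
Since both are reversed, neither can invade when rare; the interior point is a saddle.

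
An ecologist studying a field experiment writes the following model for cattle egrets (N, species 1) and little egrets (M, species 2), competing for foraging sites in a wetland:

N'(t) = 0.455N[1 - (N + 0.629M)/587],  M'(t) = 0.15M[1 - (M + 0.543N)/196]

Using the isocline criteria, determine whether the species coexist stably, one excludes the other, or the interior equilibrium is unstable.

Compare the nullcline intercepts: K1/α12 = 587/0.629 = 933 > K2 = 196; K2/α21 = 196/0.543 = 361 < K1 = 587.
Since the inequalities point opposite ways, species 1 can invade but species 2 cannot.

species 1 excludes species 2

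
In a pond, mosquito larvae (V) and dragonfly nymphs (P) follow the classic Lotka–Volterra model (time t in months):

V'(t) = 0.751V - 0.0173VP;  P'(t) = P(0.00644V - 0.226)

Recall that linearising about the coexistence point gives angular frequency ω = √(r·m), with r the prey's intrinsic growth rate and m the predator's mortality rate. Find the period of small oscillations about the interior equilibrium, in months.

Here r = 0.751 and m = 0.226, so r·m = 0.17.
ω = √0.17 = 0.412 per month, hence T = 2π/ω ≈ 15.3 months.

T ≈ 15.3 months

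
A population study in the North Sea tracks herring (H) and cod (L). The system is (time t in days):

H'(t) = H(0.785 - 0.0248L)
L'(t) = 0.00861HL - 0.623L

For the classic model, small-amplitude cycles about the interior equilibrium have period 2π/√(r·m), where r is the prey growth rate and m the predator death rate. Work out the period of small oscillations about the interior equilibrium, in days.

Here r = 0.785 and m = 0.623, so r·m = 0.489.
ω = √0.489 = 0.699 per day, hence T = 2π/ω ≈ 8.98 days.

T ≈ 8.98 days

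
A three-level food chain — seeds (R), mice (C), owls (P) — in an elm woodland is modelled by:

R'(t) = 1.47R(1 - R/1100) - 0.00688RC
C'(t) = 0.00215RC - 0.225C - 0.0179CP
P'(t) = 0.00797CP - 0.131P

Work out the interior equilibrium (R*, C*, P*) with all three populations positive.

R* ≈ 1020, C* ≈ 16.4, P* ≈ 109

From dP/dt = 0: 0.00797C* = 0.131, so C* = 16.4.
From dR/dt = 0: 1.47(1 - R*/1100) = 0.00688·16.4, giving R* = 1100·(1 - 0.0769) = 1020.
From dC/dt = 0: 0.00215·1020 - 0.225 = 0.0179P*, so P* = 1.96/0.0179 = 109.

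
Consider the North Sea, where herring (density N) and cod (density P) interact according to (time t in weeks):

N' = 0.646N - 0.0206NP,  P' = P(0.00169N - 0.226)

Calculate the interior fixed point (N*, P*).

N* ≈ 134, P* ≈ 31.4

Set dP/dt = 0 with P > 0: 0.00169N - 0.226 = 0, so N* = 0.226/0.00169 = 134.
Set dN/dt = 0 with N > 0: 0.646 - 0.0206P = 0, so P* = 0.646/0.0206 = 31.4.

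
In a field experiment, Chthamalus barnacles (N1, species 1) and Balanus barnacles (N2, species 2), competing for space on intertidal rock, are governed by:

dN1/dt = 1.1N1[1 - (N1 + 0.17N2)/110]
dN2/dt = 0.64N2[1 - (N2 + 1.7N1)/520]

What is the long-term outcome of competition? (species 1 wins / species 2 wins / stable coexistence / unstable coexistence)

stable coexistence

Compare the nullcline intercepts: K1/α12 = 110/0.17 = 647 > K2 = 520; K2/α21 = 520/1.7 = 306 > K1 = 110.
Since both inequalities hold, each species can invade when rare, so the interior equilibrium is stable.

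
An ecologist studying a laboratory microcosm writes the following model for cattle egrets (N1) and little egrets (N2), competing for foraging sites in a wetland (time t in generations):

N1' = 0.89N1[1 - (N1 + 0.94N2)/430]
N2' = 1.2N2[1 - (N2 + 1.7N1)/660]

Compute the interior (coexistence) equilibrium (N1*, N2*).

Setting both brackets to zero gives the nullclines N1 + 0.94N2 = 430 and 1.7N1 + N2 = 660.
Substituting N2 = 660 - 1.7N1 into the first: N1(1 - 0.94·1.7) = 430 - 0.94·660.
So N1* = -190/-0.598 = 318, and then N2* = 660 - 1.7·318 = 119.

N1* ≈ 318, N2* ≈ 119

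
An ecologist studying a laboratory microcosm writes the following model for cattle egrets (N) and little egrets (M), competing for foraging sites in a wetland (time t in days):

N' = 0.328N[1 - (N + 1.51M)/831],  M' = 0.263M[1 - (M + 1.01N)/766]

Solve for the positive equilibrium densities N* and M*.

Setting both brackets to zero gives the nullclines N + 1.51M = 831 and 1.01N + M = 766.
Substituting M = 766 - 1.01N into the first: N(1 - 1.51·1.01) = 831 - 1.51·766.
So N* = -326/-0.525 = 620, and then M* = 766 - 1.01·620 = 140.

N* ≈ 620, M* ≈ 140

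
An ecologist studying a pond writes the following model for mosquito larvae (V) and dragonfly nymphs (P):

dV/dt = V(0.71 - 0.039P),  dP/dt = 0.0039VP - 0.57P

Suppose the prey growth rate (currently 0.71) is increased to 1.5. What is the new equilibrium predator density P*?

At the interior fixed point, setting dV/dt = 0 with V > 0 fixes P* = (prey growth rate)/(VP coefficient) — independent of the other coefficients.
With the change, P* = 1.5/0.039 = 38.5; it rises from 18.2.

P* ≈ 38.5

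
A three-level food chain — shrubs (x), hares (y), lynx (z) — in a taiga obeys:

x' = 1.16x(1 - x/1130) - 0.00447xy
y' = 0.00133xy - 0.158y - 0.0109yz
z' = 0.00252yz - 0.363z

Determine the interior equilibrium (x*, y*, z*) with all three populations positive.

From dz/dt = 0: 0.00252y* = 0.363, so y* = 144.
From dx/dt = 0: 1.16(1 - x*/1130) = 0.00447·144, giving x* = 1130·(1 - 0.555) = 503.
From dy/dt = 0: 0.00133·503 - 0.158 = 0.0109z*, so z* = 0.511/0.0109 = 46.9.

x* ≈ 503, y* ≈ 144, z* ≈ 46.9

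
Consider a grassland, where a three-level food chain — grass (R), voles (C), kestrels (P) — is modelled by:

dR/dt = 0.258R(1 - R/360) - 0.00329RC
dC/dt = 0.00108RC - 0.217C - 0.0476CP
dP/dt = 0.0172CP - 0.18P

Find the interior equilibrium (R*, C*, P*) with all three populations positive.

From dP/dt = 0: 0.0172C* = 0.18, so C* = 10.5.
From dR/dt = 0: 0.258(1 - R*/360) = 0.00329·10.5, giving R* = 360·(1 - 0.133) = 312.
From dC/dt = 0: 0.00108·312 - 0.217 = 0.0476P*, so P* = 0.12/0.0476 = 2.52.

R* ≈ 312, C* ≈ 10.5, P* ≈ 2.52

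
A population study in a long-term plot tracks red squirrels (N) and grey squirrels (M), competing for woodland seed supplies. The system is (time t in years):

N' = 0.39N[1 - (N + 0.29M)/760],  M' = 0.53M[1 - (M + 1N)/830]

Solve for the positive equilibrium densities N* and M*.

N* ≈ 731, M* ≈ 98.6

Setting both brackets to zero gives the nullclines N + 0.29M = 760 and 1N + M = 830.
Substituting M = 830 - 1N into the first: N(1 - 0.29·1) = 760 - 0.29·830.
So N* = 519/0.71 = 731, and then M* = 830 - 1·731 = 98.6.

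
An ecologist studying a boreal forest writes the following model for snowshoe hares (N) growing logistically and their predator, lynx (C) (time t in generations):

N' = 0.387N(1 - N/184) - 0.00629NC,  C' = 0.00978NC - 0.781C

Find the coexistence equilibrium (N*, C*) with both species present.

From dC/dt = 0 with C > 0: 0.00978N* = 0.781, so N* = 79.9.
Substitute into dN/dt = 0: 0.387(1 - 79.9/184) = 0.00629C*.
The bracket is 0.566, giving C* = 0.219/0.00629 = 34.8.

N* ≈ 79.9, C* ≈ 34.8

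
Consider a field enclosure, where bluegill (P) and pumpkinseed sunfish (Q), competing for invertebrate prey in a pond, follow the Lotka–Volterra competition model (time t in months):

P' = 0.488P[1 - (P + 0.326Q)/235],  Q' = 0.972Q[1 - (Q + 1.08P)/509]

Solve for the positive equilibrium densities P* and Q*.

Setting both brackets to zero gives the nullclines P + 0.326Q = 235 and 1.08P + Q = 509.
Substituting Q = 509 - 1.08P into the first: P(1 - 0.326·1.08) = 235 - 0.326·509.
So P* = 69.1/0.648 = 107, and then Q* = 509 - 1.08·107 = 394.

P* ≈ 107, Q* ≈ 394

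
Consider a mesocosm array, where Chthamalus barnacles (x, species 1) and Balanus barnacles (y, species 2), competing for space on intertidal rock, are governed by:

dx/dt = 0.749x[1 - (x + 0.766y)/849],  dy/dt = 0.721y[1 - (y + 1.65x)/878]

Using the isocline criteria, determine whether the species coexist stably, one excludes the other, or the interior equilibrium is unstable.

Compare the nullcline intercepts: K1/α12 = 849/0.766 = 1110 > K2 = 878; K2/α21 = 878/1.65 = 532 < K1 = 849.
Since the inequalities point opposite ways, species 1 can invade but species 2 cannot.

species 1 excludes species 2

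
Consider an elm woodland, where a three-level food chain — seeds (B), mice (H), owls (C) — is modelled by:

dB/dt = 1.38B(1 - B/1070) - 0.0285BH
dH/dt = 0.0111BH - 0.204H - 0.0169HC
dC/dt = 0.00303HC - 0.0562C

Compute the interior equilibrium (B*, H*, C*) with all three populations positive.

B* ≈ 660, H* ≈ 18.5, C* ≈ 422

From dC/dt = 0: 0.00303H* = 0.0562, so H* = 18.5.
From dB/dt = 0: 1.38(1 - B*/1070) = 0.0285·18.5, giving B* = 1070·(1 - 0.383) = 660.
From dH/dt = 0: 0.0111·660 - 0.204 = 0.0169C*, so C* = 7.12/0.0169 = 422.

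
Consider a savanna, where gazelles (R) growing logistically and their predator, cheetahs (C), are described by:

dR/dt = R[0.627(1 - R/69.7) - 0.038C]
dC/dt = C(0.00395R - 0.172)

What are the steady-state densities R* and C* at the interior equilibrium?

R* ≈ 43.5, C* ≈ 6.19

From dC/dt = 0 with C > 0: 0.00395R* = 0.172, so R* = 43.5.
Substitute into dR/dt = 0: 0.627(1 - 43.5/69.7) = 0.038C*.
The bracket is 0.375, giving C* = 0.235/0.038 = 6.19.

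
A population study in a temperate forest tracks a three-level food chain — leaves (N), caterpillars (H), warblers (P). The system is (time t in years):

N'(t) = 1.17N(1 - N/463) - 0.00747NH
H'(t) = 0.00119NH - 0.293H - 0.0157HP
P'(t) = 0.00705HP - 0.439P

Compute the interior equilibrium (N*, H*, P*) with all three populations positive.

N* ≈ 279, H* ≈ 62.3, P* ≈ 2.48

From dP/dt = 0: 0.00705H* = 0.439, so H* = 62.3.
From dN/dt = 0: 1.17(1 - N*/463) = 0.00747·62.3, giving N* = 463·(1 - 0.398) = 279.
From dH/dt = 0: 0.00119·279 - 0.293 = 0.0157P*, so P* = 0.0389/0.0157 = 2.48.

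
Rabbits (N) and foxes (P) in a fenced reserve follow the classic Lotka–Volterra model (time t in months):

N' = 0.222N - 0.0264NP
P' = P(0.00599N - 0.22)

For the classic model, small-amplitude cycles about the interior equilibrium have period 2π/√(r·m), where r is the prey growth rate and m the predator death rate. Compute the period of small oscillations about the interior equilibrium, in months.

T ≈ 28.4 months

Here r = 0.222 and m = 0.22, so r·m = 0.0488.
ω = √0.0488 = 0.221 per month, hence T = 2π/ω ≈ 28.4 months.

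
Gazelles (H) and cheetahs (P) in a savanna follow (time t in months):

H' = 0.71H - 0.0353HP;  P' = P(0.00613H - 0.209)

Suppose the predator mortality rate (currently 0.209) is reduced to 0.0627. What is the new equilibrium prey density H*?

H* ≈ 10.2

At the interior fixed point, setting dP/dt = 0 with P > 0 fixes H* = (predator death rate)/(HP coefficient) — independent of the other coefficients.
With the change, H* = 0.0627/0.00613 = 10.2; it falls from 34.1.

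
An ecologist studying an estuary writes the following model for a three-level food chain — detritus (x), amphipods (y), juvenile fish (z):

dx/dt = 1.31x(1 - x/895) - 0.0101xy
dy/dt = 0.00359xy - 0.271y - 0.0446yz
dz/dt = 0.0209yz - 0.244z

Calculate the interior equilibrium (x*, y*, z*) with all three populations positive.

From dz/dt = 0: 0.0209y* = 0.244, so y* = 11.7.
From dx/dt = 0: 1.31(1 - x*/895) = 0.0101·11.7, giving x* = 895·(1 - 0.09) = 814.
From dy/dt = 0: 0.00359·814 - 0.271 = 0.0446z*, so z* = 2.65/0.0446 = 59.5.

x* ≈ 814, y* ≈ 11.7, z* ≈ 59.5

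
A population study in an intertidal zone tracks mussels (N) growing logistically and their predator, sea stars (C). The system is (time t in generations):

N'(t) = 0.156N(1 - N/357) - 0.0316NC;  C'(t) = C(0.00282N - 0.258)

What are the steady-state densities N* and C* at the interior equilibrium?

From dC/dt = 0 with C > 0: 0.00282N* = 0.258, so N* = 91.5.
Substitute into dN/dt = 0: 0.156(1 - 91.5/357) = 0.0316C*.
The bracket is 0.744, giving C* = 0.116/0.0316 = 3.67.

N* ≈ 91.5, C* ≈ 3.67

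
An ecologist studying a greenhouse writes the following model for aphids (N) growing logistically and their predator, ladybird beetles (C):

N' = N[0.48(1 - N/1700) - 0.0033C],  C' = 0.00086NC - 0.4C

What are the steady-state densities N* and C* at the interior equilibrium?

N* ≈ 465, C* ≈ 106

From dC/dt = 0 with C > 0: 0.00086N* = 0.4, so N* = 465.
Substitute into dN/dt = 0: 0.48(1 - 465/1700) = 0.0033C*.
The bracket is 0.726, giving C* = 0.349/0.0033 = 106.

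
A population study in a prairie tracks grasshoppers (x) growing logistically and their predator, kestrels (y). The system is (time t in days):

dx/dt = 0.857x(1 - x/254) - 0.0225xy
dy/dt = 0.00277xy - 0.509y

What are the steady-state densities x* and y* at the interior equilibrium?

x* ≈ 184, y* ≈ 10.5

From dy/dt = 0 with y > 0: 0.00277x* = 0.509, so x* = 184.
Substitute into dx/dt = 0: 0.857(1 - 184/254) = 0.0225y*.
The bracket is 0.277, giving y* = 0.237/0.0225 = 10.5.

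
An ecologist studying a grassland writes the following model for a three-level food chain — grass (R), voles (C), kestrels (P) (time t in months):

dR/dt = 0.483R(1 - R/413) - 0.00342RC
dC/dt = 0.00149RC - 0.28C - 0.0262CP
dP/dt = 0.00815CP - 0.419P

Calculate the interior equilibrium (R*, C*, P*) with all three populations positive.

R* ≈ 263, C* ≈ 51.4, P* ≈ 4.25

From dP/dt = 0: 0.00815C* = 0.419, so C* = 51.4.
From dR/dt = 0: 0.483(1 - R*/413) = 0.00342·51.4, giving R* = 413·(1 - 0.364) = 263.
From dC/dt = 0: 0.00149·263 - 0.28 = 0.0262P*, so P* = 0.111/0.0262 = 4.25.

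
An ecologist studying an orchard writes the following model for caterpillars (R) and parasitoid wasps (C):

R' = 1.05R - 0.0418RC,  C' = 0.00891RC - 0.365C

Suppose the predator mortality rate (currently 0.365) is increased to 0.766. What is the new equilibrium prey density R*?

At the interior fixed point, setting dC/dt = 0 with C > 0 fixes R* = (predator death rate)/(RC coefficient) — independent of the other coefficients.
With the change, R* = 0.766/0.00891 = 86; it rises from 41.

R* ≈ 86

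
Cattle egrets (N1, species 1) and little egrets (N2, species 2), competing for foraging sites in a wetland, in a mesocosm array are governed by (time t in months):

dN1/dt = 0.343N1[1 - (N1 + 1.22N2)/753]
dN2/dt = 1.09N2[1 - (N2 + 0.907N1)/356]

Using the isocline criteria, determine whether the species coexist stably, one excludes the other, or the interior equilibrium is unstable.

Compare the nullcline intercepts: K1/α12 = 753/1.22 = 617 > K2 = 356; K2/α21 = 356/0.907 = 393 < K1 = 753.
Since the inequalities point opposite ways, species 1 can invade but species 2 cannot.

species 1 excludes species 2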